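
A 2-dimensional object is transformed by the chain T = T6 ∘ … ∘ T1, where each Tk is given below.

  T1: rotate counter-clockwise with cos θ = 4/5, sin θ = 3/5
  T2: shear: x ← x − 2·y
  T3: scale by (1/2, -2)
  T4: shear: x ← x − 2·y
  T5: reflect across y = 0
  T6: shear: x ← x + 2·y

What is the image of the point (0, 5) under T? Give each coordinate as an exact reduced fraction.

T(p) = (53/2, 8)

T1 rotate counter-clockwise with cos θ = 4/5, sin θ = 3/5: (0, 5) → (-3, 4)
T2 shear: x ← x − 2·y: (-3, 4) → (-11, 4)
T3 scale by (1/2, -2): (-11, 4) → (-11/2, -8)
T4 shear: x ← x − 2·y: (-11/2, -8) → (21/2, -8)
T5 reflect across y = 0: (21/2, -8) → (21/2, 8)
T6 shear: x ← x + 2·y: (21/2, 8) → (53/2, 8)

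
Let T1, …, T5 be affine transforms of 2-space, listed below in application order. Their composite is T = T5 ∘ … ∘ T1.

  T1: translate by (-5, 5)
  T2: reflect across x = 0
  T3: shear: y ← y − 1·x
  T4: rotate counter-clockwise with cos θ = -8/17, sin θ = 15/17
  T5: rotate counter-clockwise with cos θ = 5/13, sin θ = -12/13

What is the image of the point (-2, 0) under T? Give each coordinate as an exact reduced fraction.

T(p) = (1322/221, 917/221)

T1 translate by (-5, 5): (-2, 0) → (-7, 5)
T2 reflect across x = 0: (-7, 5) → (7, 5)
T3 shear: y ← y − 1·x: (7, 5) → (7, -2)
T4 rotate counter-clockwise with cos θ = -8/17, sin θ = 15/17: (7, -2) → (-26/17, 121/17)
T5 rotate counter-clockwise with cos θ = 5/13, sin θ = -12/13: (-26/17, 121/17) → (1322/221, 917/221)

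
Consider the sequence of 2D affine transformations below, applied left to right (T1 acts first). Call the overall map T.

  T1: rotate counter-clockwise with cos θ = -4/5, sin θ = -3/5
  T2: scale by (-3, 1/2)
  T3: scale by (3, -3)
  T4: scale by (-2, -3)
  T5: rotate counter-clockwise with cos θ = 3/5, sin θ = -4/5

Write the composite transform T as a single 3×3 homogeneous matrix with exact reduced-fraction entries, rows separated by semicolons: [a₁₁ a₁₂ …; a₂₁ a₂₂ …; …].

T1 = [-4/5 3/5 0; -3/5 -4/5 0; 0 0 1]
T2·T1 = [12/5 -9/5 0; -3/10 -2/5 0; 0 0 1]
T3·…·T1 = [36/5 -27/5 0; 9/10 6/5 0; 0 0 1]
T4·…·T1 = [-72/5 54/5 0; -27/10 -18/5 0; 0 0 1]
T5·…·T1 = [-54/5 18/5 0; 99/10 -54/5 0; 0 0 1]

T = [-54/5 18/5 0; 99/10 -54/5 0; 0 0 1]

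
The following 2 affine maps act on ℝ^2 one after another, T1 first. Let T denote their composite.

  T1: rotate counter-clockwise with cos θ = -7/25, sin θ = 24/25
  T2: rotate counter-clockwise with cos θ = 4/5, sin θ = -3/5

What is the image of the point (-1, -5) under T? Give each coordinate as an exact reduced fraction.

T1 rotate counter-clockwise with cos θ = -7/25, sin θ = 24/25: (-1, -5) → (127/25, 11/25)
T2 rotate counter-clockwise with cos θ = 4/5, sin θ = -3/5: (127/25, 11/25) → (541/125, -337/125)

T(p) = (541/125, -337/125)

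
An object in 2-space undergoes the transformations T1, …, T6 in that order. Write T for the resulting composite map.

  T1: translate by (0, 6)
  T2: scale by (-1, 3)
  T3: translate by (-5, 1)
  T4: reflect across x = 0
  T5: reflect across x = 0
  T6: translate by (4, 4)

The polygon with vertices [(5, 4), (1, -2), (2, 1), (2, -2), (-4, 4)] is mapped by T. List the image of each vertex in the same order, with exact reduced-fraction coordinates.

T1 translate by (0, 6): (5, 4) → (5, 10); (1, -2) → (1, 4); (2, 1) → (2, 7); (2, -2) → (2, 4); (-4, 4) → (-4, 10)
T2 scale by (-1, 3): (5, 10) → (-5, 30); (1, 4) → (-1, 12); (2, 7) → (-2, 21); (2, 4) → (-2, 12); (-4, 10) → (4, 30)
T3 translate by (-5, 1): (-5, 30) → (-10, 31); (-1, 12) → (-6, 13); (-2, 21) → (-7, 22); (-2, 12) → (-7, 13); (4, 30) → (-1, 31)
T4 reflect across x = 0: (-10, 31) → (10, 31); (-6, 13) → (6, 13); (-7, 22) → (7, 22); (-7, 13) → (7, 13); (-1, 31) → (1, 31)
T5 reflect across x = 0: (10, 31) → (-10, 31); (6, 13) → (-6, 13); (7, 22) → (-7, 22); (7, 13) → (-7, 13); (1, 31) → (-1, 31)
T6 translate by (4, 4): (-10, 31) → (-6, 35); (-6, 13) → (-2, 17); (-7, 22) → (-3, 26); (-7, 13) → (-3, 17); (-1, 31) → (3, 35)

image vertices: (-6, 35), (-2, 17), (-3, 26), (-3, 17), (3, 35)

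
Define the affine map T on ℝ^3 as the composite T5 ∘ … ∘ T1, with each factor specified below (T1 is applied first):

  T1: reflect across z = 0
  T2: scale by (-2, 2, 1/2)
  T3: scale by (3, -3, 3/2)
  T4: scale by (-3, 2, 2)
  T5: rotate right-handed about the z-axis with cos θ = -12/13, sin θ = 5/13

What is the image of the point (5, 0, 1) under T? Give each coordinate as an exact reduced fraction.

T1 reflect across z = 0: (5, 0, 1) → (5, 0, -1)
T2 scale by (-2, 2, 1/2): (5, 0, -1) → (-10, 0, -1/2)
T3 scale by (3, -3, 3/2): (-10, 0, -1/2) → (-30, 0, -3/4)
T4 scale by (-3, 2, 2): (-30, 0, -3/4) → (90, 0, -3/2)
T5 rotate right-handed about the z-axis with cos θ = -12/13, sin θ = 5/13: (90, 0, -3/2) → (-1080/13, 450/13, -3/2)

T(p) = (-1080/13, 450/13, -3/2)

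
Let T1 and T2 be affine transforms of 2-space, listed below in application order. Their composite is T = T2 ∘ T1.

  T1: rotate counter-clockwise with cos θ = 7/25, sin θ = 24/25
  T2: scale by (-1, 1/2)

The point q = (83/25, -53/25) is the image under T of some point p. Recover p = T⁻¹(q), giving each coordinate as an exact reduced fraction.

p = (-5, 2)

T1 = [7/25 -24/25 0; 24/25 7/25 0; 0 0 1]
T2·T1 = [-7/25 24/25 0; 12/25 7/50 0; 0 0 1]
det M = -1/2; M⁻¹ = [-7/25 48/25 0; 24/25 14/25 0; 0 0 1]
M⁻¹ · (83/25, -53/25)ᵀ = (-5, 2)ᵀ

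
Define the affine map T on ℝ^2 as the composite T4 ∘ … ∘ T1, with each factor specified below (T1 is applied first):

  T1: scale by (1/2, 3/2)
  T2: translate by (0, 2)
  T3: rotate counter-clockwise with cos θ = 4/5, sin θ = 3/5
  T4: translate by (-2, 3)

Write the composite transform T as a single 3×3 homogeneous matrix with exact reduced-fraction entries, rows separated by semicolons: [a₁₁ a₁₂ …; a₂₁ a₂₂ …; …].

T = [2/5 -9/10 -16/5; 3/10 6/5 23/5; 0 0 1]

T1 = [1/2 0 0; 0 3/2 0; 0 0 1]
T2·T1 = [1/2 0 0; 0 3/2 2; 0 0 1]
T3·…·T1 = [2/5 -9/10 -6/5; 3/10 6/5 8/5; 0 0 1]
T4·…·T1 = [2/5 -9/10 -16/5; 3/10 6/5 23/5; 0 0 1]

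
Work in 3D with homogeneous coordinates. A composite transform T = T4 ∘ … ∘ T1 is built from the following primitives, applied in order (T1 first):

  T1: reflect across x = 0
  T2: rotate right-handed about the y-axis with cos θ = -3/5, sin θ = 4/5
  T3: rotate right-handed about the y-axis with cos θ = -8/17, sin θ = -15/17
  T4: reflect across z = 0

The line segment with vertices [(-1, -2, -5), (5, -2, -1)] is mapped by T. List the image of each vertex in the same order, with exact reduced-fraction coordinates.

image vertices: (19/85, -2, 433/85), (-433/85, -2, 19/85)

T1 reflect across x = 0: (-1, -2, -5) → (1, -2, -5); (5, -2, -1) → (-5, -2, -1)
T2 rotate right-handed about the y-axis with cos θ = -3/5, sin θ = 4/5: (1, -2, -5) → (-23/5, -2, 11/5); (-5, -2, -1) → (11/5, -2, 23/5)
T3 rotate right-handed about the y-axis with cos θ = -8/17, sin θ = -15/17: (-23/5, -2, 11/5) → (19/85, -2, -433/85); (11/5, -2, 23/5) → (-433/85, -2, -19/85)
T4 reflect across z = 0: (19/85, -2, -433/85) → (19/85, -2, 433/85); (-433/85, -2, -19/85) → (-433/85, -2, 19/85)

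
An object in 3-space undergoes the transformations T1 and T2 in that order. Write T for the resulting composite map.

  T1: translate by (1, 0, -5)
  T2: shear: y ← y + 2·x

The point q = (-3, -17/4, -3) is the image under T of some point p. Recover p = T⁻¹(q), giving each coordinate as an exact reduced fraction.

p = (-4, 7/4, 2)

T1 = [1 0 0 1; 0 1 0 0; 0 0 1 -5; 0 0 0 1]
T2·T1 = [1 0 0 1; 2 1 0 2; 0 0 1 -5; 0 0 0 1]
det M = 1; M⁻¹ = [1 0 0 -1; -2 1 0 0; 0 0 1 5; 0 0 0 1]
M⁻¹ · (-3, -17/4, -3)ᵀ = (-4, 7/4, 2)ᵀ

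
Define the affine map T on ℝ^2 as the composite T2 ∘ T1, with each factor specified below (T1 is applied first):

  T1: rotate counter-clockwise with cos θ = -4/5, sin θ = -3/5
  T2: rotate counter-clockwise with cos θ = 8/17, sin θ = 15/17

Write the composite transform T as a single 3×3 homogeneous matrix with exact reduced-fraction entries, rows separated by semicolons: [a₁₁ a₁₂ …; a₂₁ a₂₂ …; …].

T1 = [-4/5 3/5 0; -3/5 -4/5 0; 0 0 1]
T2·T1 = [13/85 84/85 0; -84/85 13/85 0; 0 0 1]

T = [13/85 84/85 0; -84/85 13/85 0; 0 0 1]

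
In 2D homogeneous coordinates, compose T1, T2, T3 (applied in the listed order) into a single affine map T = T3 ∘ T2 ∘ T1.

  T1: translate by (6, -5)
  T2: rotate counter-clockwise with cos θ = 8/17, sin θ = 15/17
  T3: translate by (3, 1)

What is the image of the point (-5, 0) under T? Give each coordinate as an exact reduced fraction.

T(p) = (134/17, -8/17)

T1 translate by (6, -5): (-5, 0) → (1, -5)
T2 rotate counter-clockwise with cos θ = 8/17, sin θ = 15/17: (1, -5) → (83/17, -25/17)
T3 translate by (3, 1): (83/17, -25/17) → (134/17, -8/17)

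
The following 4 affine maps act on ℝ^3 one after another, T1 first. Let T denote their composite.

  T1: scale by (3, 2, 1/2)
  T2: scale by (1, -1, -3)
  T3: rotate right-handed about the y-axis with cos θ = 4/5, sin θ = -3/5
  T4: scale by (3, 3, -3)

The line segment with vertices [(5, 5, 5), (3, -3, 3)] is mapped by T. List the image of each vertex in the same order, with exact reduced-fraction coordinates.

image vertices: (99/2, -30, -9), (297/10, 18, -27/5)

T1 scale by (3, 2, 1/2): (5, 5, 5) → (15, 10, 5/2); (3, -3, 3) → (9, -6, 3/2)
T2 scale by (1, -1, -3): (15, 10, 5/2) → (15, -10, -15/2); (9, -6, 3/2) → (9, 6, -9/2)
T3 rotate right-handed about the y-axis with cos θ = 4/5, sin θ = -3/5: (15, -10, -15/2) → (33/2, -10, 3); (9, 6, -9/2) → (99/10, 6, 9/5)
T4 scale by (3, 3, -3): (33/2, -10, 3) → (99/2, -30, -9); (99/10, 6, 9/5) → (297/10, 18, -27/5)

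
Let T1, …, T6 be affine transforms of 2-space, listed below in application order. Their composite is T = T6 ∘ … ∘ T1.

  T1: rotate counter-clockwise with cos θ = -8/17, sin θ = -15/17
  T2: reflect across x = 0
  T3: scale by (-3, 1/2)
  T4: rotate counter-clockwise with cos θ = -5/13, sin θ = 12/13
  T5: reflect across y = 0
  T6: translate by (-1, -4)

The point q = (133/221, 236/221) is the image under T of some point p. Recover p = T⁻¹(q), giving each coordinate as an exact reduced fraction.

p = (0, -2)

T1 = [-8/17 15/17 0; -15/17 -8/17 0; 0 0 1]
T2·T1 = [8/17 -15/17 0; -15/17 -8/17 0; 0 0 1]
T3·…·T1 = [-24/17 45/17 0; -15/34 -4/17 0; 0 0 1]
T4·…·T1 = [210/221 -177/221 0; -501/442 560/221 0; 0 0 1]
T5·…·T1 = [210/221 -177/221 0; 501/442 -560/221 0; 0 0 1]
T6·…·T1 = [210/221 -177/221 -1; 501/442 -560/221 -4; 0 0 1]
det M = -3/2; M⁻¹ = [1120/663 -118/221 -296/663; 167/221 -140/221 -393/221; 0 0 1]
M⁻¹ · (133/221, 236/221)ᵀ = (0, -2)ᵀ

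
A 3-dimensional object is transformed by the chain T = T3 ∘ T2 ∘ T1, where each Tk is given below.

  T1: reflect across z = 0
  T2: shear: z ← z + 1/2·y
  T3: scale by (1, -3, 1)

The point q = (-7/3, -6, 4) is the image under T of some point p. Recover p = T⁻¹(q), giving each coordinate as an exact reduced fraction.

p = (-7/3, 2, -3)

T1 = [1 0 0 0; 0 1 0 0; 0 0 -1 0; 0 0 0 1]
T2·T1 = [1 0 0 0; 0 1 0 0; 0 1/2 -1 0; 0 0 0 1]
T3·…·T1 = [1 0 0 0; 0 -3 0 0; 0 1/2 -1 0; 0 0 0 1]
det M = 3; M⁻¹ = [1 0 0 0; 0 -1/3 0 0; 0 -1/6 -1 0; 0 0 0 1]
M⁻¹ · (-7/3, -6, 4)ᵀ = (-7/3, 2, -3)ᵀ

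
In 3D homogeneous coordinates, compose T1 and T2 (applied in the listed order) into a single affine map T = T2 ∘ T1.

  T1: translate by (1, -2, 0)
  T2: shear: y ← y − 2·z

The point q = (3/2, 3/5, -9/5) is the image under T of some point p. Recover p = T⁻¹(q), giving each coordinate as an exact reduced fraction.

p = (1/2, -1, -9/5)

T1 = [1 0 0 1; 0 1 0 -2; 0 0 1 0; 0 0 0 1]
T2·T1 = [1 0 0 1; 0 1 -2 -2; 0 0 1 0; 0 0 0 1]
det M = 1; M⁻¹ = [1 0 0 -1; 0 1 2 2; 0 0 1 0; 0 0 0 1]
M⁻¹ · (3/2, 3/5, -9/5)ᵀ = (1/2, -1, -9/5)ᵀ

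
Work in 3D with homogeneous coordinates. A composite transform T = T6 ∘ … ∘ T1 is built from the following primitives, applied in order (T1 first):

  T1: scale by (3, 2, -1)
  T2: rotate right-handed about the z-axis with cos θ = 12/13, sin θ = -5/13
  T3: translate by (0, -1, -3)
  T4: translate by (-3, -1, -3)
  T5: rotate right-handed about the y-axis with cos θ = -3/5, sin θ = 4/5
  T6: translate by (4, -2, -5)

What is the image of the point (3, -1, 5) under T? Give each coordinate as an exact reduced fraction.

T1 scale by (3, 2, -1): (3, -1, 5) → (9, -2, -5)
T2 rotate right-handed about the z-axis with cos θ = 12/13, sin θ = -5/13: (9, -2, -5) → (98/13, -69/13, -5)
T3 translate by (0, -1, -3): (98/13, -69/13, -5) → (98/13, -82/13, -8)
T4 translate by (-3, -1, -3): (98/13, -82/13, -8) → (59/13, -95/13, -11)
T5 rotate right-handed about the y-axis with cos θ = -3/5, sin θ = 4/5: (59/13, -95/13, -11) → (-749/65, -95/13, 193/65)
T6 translate by (4, -2, -5): (-749/65, -95/13, 193/65) → (-489/65, -121/13, -132/65)

T(p) = (-489/65, -121/13, -132/65)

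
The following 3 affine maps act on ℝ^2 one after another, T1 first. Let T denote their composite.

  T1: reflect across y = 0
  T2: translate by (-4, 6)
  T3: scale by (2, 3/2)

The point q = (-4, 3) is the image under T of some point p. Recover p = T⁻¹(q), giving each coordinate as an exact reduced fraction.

p = (2, 4)

T1 = [1 0 0; 0 -1 0; 0 0 1]
T2·T1 = [1 0 -4; 0 -1 6; 0 0 1]
T3·…·T1 = [2 0 -8; 0 -3/2 9; 0 0 1]
det M = -3; M⁻¹ = [1/2 0 4; 0 -2/3 6; 0 0 1]
M⁻¹ · (-4, 3)ᵀ = (2, 4)ᵀ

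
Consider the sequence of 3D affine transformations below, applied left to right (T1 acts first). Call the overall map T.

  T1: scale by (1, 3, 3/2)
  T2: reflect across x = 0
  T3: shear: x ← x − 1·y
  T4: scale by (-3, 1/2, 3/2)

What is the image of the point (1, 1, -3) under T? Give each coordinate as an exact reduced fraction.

T1 scale by (1, 3, 3/2): (1, 1, -3) → (1, 3, -9/2)
T2 reflect across x = 0: (1, 3, -9/2) → (-1, 3, -9/2)
T3 shear: x ← x − 1·y: (-1, 3, -9/2) → (-4, 3, -9/2)
T4 scale by (-3, 1/2, 3/2): (-4, 3, -9/2) → (12, 3/2, -27/4)

T(p) = (12, 3/2, -27/4)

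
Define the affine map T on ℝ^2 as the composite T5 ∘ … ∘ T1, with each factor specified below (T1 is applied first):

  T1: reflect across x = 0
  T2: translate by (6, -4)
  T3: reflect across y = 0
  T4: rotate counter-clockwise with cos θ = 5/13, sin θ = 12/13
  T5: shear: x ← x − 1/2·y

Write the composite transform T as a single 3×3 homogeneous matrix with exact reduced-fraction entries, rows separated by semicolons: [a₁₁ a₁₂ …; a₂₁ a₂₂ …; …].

T1 = [-1 0 0; 0 1 0; 0 0 1]
T2·T1 = [-1 0 6; 0 1 -4; 0 0 1]
T3·…·T1 = [-1 0 6; 0 -1 4; 0 0 1]
T4·…·T1 = [-5/13 12/13 -18/13; -12/13 -5/13 92/13; 0 0 1]
T5·…·T1 = [1/13 29/26 -64/13; -12/13 -5/13 92/13; 0 0 1]

T = [1/13 29/26 -64/13; -12/13 -5/13 92/13; 0 0 1]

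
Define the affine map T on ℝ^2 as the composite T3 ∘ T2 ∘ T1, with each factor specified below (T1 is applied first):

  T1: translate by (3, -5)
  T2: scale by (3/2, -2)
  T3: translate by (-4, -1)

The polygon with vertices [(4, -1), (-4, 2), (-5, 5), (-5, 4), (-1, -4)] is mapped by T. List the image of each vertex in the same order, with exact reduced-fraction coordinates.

image vertices: (13/2, 11), (-11/2, 5), (-7, -1), (-7, 1), (-1, 17)

T1 translate by (3, -5): (4, -1) → (7, -6); (-4, 2) → (-1, -3); (-5, 5) → (-2, 0); (-5, 4) → (-2, -1); (-1, -4) → (2, -9)
T2 scale by (3/2, -2): (7, -6) → (21/2, 12); (-1, -3) → (-3/2, 6); (-2, 0) → (-3, 0); (-2, -1) → (-3, 2); (2, -9) → (3, 18)
T3 translate by (-4, -1): (21/2, 12) → (13/2, 11); (-3/2, 6) → (-11/2, 5); (-3, 0) → (-7, -1); (-3, 2) → (-7, 1); (3, 18) → (-1, 17)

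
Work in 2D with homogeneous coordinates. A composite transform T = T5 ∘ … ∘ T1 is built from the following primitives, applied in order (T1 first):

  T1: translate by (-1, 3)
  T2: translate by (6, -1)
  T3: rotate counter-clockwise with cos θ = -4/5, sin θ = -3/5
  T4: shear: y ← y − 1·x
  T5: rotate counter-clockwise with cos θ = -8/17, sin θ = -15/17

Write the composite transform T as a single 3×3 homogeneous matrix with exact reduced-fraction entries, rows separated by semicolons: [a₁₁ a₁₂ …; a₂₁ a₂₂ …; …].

T1 = [1 0 -1; 0 1 3; 0 0 1]
T2·T1 = [1 0 5; 0 1 2; 0 0 1]
T3·…·T1 = [-4/5 3/5 -14/5; -3/5 -4/5 -23/5; 0 0 1]
T4·…·T1 = [-4/5 3/5 -14/5; 1/5 -7/5 -9/5; 0 0 1]
T5·…·T1 = [47/85 -129/85 -23/85; 52/85 11/85 282/85; 0 0 1]

T = [47/85 -129/85 -23/85; 52/85 11/85 282/85; 0 0 1]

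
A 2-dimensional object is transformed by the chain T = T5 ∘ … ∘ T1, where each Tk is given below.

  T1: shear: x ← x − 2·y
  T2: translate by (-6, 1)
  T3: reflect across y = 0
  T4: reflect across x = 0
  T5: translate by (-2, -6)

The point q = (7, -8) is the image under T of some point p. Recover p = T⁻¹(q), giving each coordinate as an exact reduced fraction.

T1 = [1 -2 0; 0 1 0; 0 0 1]
T2·T1 = [1 -2 -6; 0 1 1; 0 0 1]
T3·…·T1 = [1 -2 -6; 0 -1 -1; 0 0 1]
T4·…·T1 = [-1 2 6; 0 -1 -1; 0 0 1]
T5·…·T1 = [-1 2 4; 0 -1 -7; 0 0 1]
det M = 1; M⁻¹ = [-1 -2 -10; 0 -1 -7; 0 0 1]
M⁻¹ · (7, -8)ᵀ = (-1, 1)ᵀ

p = (-1, 1)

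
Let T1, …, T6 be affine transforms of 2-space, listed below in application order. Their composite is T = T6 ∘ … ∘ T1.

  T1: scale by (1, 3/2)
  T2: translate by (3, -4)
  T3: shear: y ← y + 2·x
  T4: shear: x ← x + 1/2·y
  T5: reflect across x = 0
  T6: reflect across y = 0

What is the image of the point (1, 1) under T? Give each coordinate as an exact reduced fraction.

T(p) = (-27/4, -11/2)

T1 scale by (1, 3/2): (1, 1) → (1, 3/2)
T2 translate by (3, -4): (1, 3/2) → (4, -5/2)
T3 shear: y ← y + 2·x: (4, -5/2) → (4, 11/2)
T4 shear: x ← x + 1/2·y: (4, 11/2) → (27/4, 11/2)
T5 reflect across x = 0: (27/4, 11/2) → (-27/4, 11/2)
T6 reflect across y = 0: (-27/4, 11/2) → (-27/4, -11/2)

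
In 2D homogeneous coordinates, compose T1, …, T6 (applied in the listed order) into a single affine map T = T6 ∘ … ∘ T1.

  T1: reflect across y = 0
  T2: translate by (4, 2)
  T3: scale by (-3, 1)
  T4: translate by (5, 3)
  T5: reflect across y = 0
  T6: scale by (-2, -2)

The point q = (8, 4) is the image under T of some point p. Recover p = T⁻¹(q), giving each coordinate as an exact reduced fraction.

p = (-1, 3)

T1 = [1 0 0; 0 -1 0; 0 0 1]
T2·T1 = [1 0 4; 0 -1 2; 0 0 1]
T3·…·T1 = [-3 0 -12; 0 -1 2; 0 0 1]
T4·…·T1 = [-3 0 -7; 0 -1 5; 0 0 1]
T5·…·T1 = [-3 0 -7; 0 1 -5; 0 0 1]
T6·…·T1 = [6 0 14; 0 -2 10; 0 0 1]
det M = -12; M⁻¹ = [1/6 0 -7/3; 0 -1/2 5; 0 0 1]
M⁻¹ · (8, 4)ᵀ = (-1, 3)ᵀ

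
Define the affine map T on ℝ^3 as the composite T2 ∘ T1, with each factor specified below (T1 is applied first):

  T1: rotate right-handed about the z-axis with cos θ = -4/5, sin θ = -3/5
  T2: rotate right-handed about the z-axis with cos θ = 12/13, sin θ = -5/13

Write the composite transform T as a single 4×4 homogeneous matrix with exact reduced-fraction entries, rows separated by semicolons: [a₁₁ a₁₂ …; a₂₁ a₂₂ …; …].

T1 = [-4/5 3/5 0 0; -3/5 -4/5 0 0; 0 0 1 0; 0 0 0 1]
T2·T1 = [-63/65 16/65 0 0; -16/65 -63/65 0 0; 0 0 1 0; 0 0 0 1]

T = [-63/65 16/65 0 0; -16/65 -63/65 0 0; 0 0 1 0; 0 0 0 1]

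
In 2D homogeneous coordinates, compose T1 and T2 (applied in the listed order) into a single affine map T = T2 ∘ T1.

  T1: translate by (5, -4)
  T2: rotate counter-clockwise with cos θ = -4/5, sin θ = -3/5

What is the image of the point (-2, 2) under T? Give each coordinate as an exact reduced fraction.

T(p) = (-18/5, -1/5)

T1 translate by (5, -4): (-2, 2) → (3, -2)
T2 rotate counter-clockwise with cos θ = -4/5, sin θ = -3/5: (3, -2) → (-18/5, -1/5)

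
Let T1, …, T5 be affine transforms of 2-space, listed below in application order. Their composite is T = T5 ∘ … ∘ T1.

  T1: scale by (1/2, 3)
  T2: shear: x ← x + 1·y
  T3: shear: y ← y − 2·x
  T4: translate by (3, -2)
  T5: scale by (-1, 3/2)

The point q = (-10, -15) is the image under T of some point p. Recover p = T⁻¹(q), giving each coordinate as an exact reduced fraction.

p = (2, 2)

T1 = [1/2 0 0; 0 3 0; 0 0 1]
T2·T1 = [1/2 3 0; 0 3 0; 0 0 1]
T3·…·T1 = [1/2 3 0; -1 -3 0; 0 0 1]
T4·…·T1 = [1/2 3 3; -1 -3 -2; 0 0 1]
T5·…·T1 = [-1/2 -3 -3; -3/2 -9/2 -3; 0 0 1]
det M = -9/4; M⁻¹ = [2 -4/3 2; -2/3 2/9 -4/3; 0 0 1]
M⁻¹ · (-10, -15)ᵀ = (2, 2)ᵀ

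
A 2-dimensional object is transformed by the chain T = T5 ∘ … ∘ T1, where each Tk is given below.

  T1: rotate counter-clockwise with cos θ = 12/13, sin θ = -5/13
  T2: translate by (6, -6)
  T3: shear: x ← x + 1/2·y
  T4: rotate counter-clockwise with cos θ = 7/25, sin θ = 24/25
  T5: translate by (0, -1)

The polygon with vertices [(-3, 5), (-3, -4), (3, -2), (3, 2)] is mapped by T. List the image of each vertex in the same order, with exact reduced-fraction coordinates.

image vertices: (1061/650, 1226/325), (4859/650, -1906/325), (481/50, -4/25), (913/130, 268/65)

T1 rotate counter-clockwise with cos θ = 12/13, sin θ = -5/13: (-3, 5) → (-11/13, 75/13); (-3, -4) → (-56/13, -33/13); (3, -2) → (2, -3); (3, 2) → (46/13, 9/13)
T2 translate by (6, -6): (-11/13, 75/13) → (67/13, -3/13); (-56/13, -33/13) → (22/13, -111/13); (2, -3) → (8, -9); (46/13, 9/13) → (124/13, -69/13)
T3 shear: x ← x + 1/2·y: (67/13, -3/13) → (131/26, -3/13); (22/13, -111/13) → (-67/26, -111/13); (8, -9) → (7/2, -9); (124/13, -69/13) → (179/26, -69/13)
T4 rotate counter-clockwise with cos θ = 7/25, sin θ = 24/25: (131/26, -3/13) → (1061/650, 1551/325); (-67/26, -111/13) → (4859/650, -1581/325); (7/2, -9) → (481/50, 21/25); (179/26, -69/13) → (913/130, 333/65)
T5 translate by (0, -1): (1061/650, 1551/325) → (1061/650, 1226/325); (4859/650, -1581/325) → (4859/650, -1906/325); (481/50, 21/25) → (481/50, -4/25); (913/130, 333/65) → (913/130, 268/65)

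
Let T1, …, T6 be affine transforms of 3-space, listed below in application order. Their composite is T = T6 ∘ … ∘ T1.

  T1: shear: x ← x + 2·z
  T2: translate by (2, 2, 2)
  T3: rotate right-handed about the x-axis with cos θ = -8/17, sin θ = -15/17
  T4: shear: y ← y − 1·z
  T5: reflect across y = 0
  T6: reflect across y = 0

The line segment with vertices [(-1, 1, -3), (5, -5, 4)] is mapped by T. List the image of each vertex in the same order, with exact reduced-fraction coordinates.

T1 shear: x ← x + 2·z: (-1, 1, -3) → (-7, 1, -3); (5, -5, 4) → (13, -5, 4)
T2 translate by (2, 2, 2): (-7, 1, -3) → (-5, 3, -1); (13, -5, 4) → (15, -3, 6)
T3 rotate right-handed about the x-axis with cos θ = -8/17, sin θ = -15/17: (-5, 3, -1) → (-5, -39/17, -37/17); (15, -3, 6) → (15, 114/17, -3/17)
T4 shear: y ← y − 1·z: (-5, -39/17, -37/17) → (-5, -2/17, -37/17); (15, 114/17, -3/17) → (15, 117/17, -3/17)
T5 reflect across y = 0: (-5, -2/17, -37/17) → (-5, 2/17, -37/17); (15, 117/17, -3/17) → (15, -117/17, -3/17)
T6 reflect across y = 0: (-5, 2/17, -37/17) → (-5, -2/17, -37/17); (15, -117/17, -3/17) → (15, 117/17, -3/17)

image vertices: (-5, -2/17, -37/17), (15, 117/17, -3/17)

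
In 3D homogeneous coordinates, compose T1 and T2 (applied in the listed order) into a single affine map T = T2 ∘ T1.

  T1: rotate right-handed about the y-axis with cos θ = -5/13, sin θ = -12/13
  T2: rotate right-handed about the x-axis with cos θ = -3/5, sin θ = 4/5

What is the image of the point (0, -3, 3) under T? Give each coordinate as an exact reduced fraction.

T(p) = (-36/13, 177/65, -111/65)

T1 rotate right-handed about the y-axis with cos θ = -5/13, sin θ = -12/13: (0, -3, 3) → (-36/13, -3, -15/13)
T2 rotate right-handed about the x-axis with cos θ = -3/5, sin θ = 4/5: (-36/13, -3, -15/13) → (-36/13, 177/65, -111/65)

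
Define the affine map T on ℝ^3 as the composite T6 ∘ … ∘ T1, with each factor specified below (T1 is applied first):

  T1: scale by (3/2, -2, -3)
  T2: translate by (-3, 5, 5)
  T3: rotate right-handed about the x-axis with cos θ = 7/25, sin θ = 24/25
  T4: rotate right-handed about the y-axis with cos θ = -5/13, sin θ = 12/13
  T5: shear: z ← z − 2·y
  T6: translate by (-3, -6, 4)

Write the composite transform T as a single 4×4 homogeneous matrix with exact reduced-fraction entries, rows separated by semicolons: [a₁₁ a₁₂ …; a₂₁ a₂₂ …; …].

T = [-15/26 -576/325 -252/325 252/65; 0 -14/25 72/25 -47/5; -18/13 604/325 -1767/325 727/65; 0 0 0 1]

T1 = [3/2 0 0 0; 0 -2 0 0; 0 0 -3 0; 0 0 0 1]
T2·T1 = [3/2 0 0 -3; 0 -2 0 5; 0 0 -3 5; 0 0 0 1]
T3·…·T1 = [3/2 0 0 -3; 0 -14/25 72/25 -17/5; 0 -48/25 -21/25 31/5; 0 0 0 1]
T4·…·T1 = [-15/26 -576/325 -252/325 447/65; 0 -14/25 72/25 -17/5; -18/13 48/65 21/65 5/13; 0 0 0 1]
T5·…·T1 = [-15/26 -576/325 -252/325 447/65; 0 -14/25 72/25 -17/5; -18/13 604/325 -1767/325 467/65; 0 0 0 1]
T6·…·T1 = [-15/26 -576/325 -252/325 252/65; 0 -14/25 72/25 -47/5; -18/13 604/325 -1767/325 727/65; 0 0 0 1]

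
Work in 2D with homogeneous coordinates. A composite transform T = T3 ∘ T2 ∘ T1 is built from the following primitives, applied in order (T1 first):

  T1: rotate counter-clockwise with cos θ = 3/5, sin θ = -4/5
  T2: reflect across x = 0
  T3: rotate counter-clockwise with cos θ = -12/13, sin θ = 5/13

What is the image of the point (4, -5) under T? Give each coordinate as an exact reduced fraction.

T1 rotate counter-clockwise with cos θ = 3/5, sin θ = -4/5: (4, -5) → (-8/5, -31/5)
T2 reflect across x = 0: (-8/5, -31/5) → (8/5, -31/5)
T3 rotate counter-clockwise with cos θ = -12/13, sin θ = 5/13: (8/5, -31/5) → (59/65, 412/65)

T(p) = (59/65, 412/65)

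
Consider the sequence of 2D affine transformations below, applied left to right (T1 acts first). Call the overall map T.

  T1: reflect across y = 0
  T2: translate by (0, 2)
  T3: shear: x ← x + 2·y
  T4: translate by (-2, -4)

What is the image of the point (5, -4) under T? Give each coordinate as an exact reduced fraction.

T(p) = (15, 2)

T1 reflect across y = 0: (5, -4) → (5, 4)
T2 translate by (0, 2): (5, 4) → (5, 6)
T3 shear: x ← x + 2·y: (5, 6) → (17, 6)
T4 translate by (-2, -4): (17, 6) → (15, 2)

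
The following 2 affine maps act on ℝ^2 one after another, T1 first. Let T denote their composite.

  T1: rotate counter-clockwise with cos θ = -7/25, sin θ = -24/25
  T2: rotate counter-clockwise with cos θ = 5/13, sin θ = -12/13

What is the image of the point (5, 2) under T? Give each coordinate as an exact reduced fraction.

T1 rotate counter-clockwise with cos θ = -7/25, sin θ = -24/25: (5, 2) → (13/25, -134/25)
T2 rotate counter-clockwise with cos θ = 5/13, sin θ = -12/13: (13/25, -134/25) → (-1543/325, -826/325)

T(p) = (-1543/325, -826/325)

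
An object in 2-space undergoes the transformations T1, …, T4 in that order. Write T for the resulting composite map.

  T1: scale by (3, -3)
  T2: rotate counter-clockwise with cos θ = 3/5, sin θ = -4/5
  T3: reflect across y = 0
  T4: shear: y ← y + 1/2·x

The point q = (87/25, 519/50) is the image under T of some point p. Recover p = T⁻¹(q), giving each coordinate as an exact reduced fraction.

p = (3, 4/5)

T1 = [3 0 0; 0 -3 0; 0 0 1]
T2·T1 = [9/5 -12/5 0; -12/5 -9/5 0; 0 0 1]
T3·…·T1 = [9/5 -12/5 0; 12/5 9/5 0; 0 0 1]
T4·…·T1 = [9/5 -12/5 0; 33/10 3/5 0; 0 0 1]
det M = 9; M⁻¹ = [1/15 4/15 0; -11/30 1/5 0; 0 0 1]
M⁻¹ · (87/25, 519/50)ᵀ = (3, 4/5)ᵀ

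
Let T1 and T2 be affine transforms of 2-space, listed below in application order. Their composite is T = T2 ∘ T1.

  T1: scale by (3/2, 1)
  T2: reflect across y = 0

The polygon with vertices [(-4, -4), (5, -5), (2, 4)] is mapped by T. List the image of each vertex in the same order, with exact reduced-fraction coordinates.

image vertices: (-6, 4), (15/2, 5), (3, -4)

T1 scale by (3/2, 1): (-4, -4) → (-6, -4); (5, -5) → (15/2, -5); (2, 4) → (3, 4)
T2 reflect across y = 0: (-6, -4) → (-6, 4); (15/2, -5) → (15/2, 5); (3, 4) → (3, -4)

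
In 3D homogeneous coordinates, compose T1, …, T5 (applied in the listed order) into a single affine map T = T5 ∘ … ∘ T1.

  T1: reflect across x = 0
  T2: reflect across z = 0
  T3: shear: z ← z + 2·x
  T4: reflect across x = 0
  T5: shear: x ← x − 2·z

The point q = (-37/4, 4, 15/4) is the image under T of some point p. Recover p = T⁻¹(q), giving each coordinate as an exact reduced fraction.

p = (-7/4, 4, -1/4)

T1 = [-1 0 0 0; 0 1 0 0; 0 0 1 0; 0 0 0 1]
T2·T1 = [-1 0 0 0; 0 1 0 0; 0 0 -1 0; 0 0 0 1]
T3·…·T1 = [-1 0 0 0; 0 1 0 0; -2 0 -1 0; 0 0 0 1]
T4·…·T1 = [1 0 0 0; 0 1 0 0; -2 0 -1 0; 0 0 0 1]
T5·…·T1 = [5 0 2 0; 0 1 0 0; -2 0 -1 0; 0 0 0 1]
det M = -1; M⁻¹ = [1 0 2 0; 0 1 0 0; -2 0 -5 0; 0 0 0 1]
M⁻¹ · (-37/4, 4, 15/4)ᵀ = (-7/4, 4, -1/4)ᵀ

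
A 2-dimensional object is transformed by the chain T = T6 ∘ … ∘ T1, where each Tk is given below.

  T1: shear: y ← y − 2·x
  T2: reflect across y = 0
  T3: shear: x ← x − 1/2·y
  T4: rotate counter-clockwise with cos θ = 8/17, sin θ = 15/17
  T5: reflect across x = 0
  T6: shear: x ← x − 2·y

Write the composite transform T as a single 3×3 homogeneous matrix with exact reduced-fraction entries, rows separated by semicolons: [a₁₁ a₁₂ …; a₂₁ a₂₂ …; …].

T1 = [1 0 0; -2 1 0; 0 0 1]
T2·T1 = [1 0 0; 2 -1 0; 0 0 1]
T3·…·T1 = [0 1/2 0; 2 -1 0; 0 0 1]
T4·…·T1 = [-30/17 19/17 0; 16/17 -1/34 0; 0 0 1]
T5·…·T1 = [30/17 -19/17 0; 16/17 -1/34 0; 0 0 1]
T6·…·T1 = [-2/17 -18/17 0; 16/17 -1/34 0; 0 0 1]

T = [-2/17 -18/17 0; 16/17 -1/34 0; 0 0 1]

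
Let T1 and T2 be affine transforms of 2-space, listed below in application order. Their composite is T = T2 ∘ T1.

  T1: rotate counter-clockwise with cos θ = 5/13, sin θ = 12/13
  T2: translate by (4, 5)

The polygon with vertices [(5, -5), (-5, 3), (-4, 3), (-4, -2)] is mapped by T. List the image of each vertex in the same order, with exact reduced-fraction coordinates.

T1 rotate counter-clockwise with cos θ = 5/13, sin θ = 12/13: (5, -5) → (85/13, 35/13); (-5, 3) → (-61/13, -45/13); (-4, 3) → (-56/13, -33/13); (-4, -2) → (4/13, -58/13)
T2 translate by (4, 5): (85/13, 35/13) → (137/13, 100/13); (-61/13, -45/13) → (-9/13, 20/13); (-56/13, -33/13) → (-4/13, 32/13); (4/13, -58/13) → (56/13, 7/13)

image vertices: (137/13, 100/13), (-9/13, 20/13), (-4/13, 32/13), (56/13, 7/13)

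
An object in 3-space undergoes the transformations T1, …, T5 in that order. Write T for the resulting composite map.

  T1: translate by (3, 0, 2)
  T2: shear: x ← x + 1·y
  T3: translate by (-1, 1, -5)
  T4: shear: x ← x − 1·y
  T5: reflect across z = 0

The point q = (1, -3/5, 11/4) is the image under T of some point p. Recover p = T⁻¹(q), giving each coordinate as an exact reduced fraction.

p = (0, -8/5, 1/4)

T1 = [1 0 0 3; 0 1 0 0; 0 0 1 2; 0 0 0 1]
T2·T1 = [1 1 0 3; 0 1 0 0; 0 0 1 2; 0 0 0 1]
T3·…·T1 = [1 1 0 2; 0 1 0 1; 0 0 1 -3; 0 0 0 1]
T4·…·T1 = [1 0 0 1; 0 1 0 1; 0 0 1 -3; 0 0 0 1]
T5·…·T1 = [1 0 0 1; 0 1 0 1; 0 0 -1 3; 0 0 0 1]
det M = -1; M⁻¹ = [1 0 0 -1; 0 1 0 -1; 0 0 -1 3; 0 0 0 1]
M⁻¹ · (1, -3/5, 11/4)ᵀ = (0, -8/5, 1/4)ᵀ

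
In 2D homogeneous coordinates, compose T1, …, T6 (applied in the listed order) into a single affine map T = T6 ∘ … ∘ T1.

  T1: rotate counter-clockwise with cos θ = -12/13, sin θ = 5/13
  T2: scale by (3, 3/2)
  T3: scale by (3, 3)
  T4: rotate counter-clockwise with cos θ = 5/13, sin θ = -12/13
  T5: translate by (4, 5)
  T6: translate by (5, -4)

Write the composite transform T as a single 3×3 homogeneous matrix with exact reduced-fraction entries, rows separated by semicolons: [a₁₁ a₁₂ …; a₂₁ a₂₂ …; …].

T1 = [-12/13 -5/13 0; 5/13 -12/13 0; 0 0 1]
T2·T1 = [-36/13 -15/13 0; 15/26 -18/13 0; 0 0 1]
T3·…·T1 = [-108/13 -45/13 0; 45/26 -54/13 0; 0 0 1]
T4·…·T1 = [-270/169 -873/169 0; 2817/338 270/169 0; 0 0 1]
T5·…·T1 = [-270/169 -873/169 4; 2817/338 270/169 5; 0 0 1]
T6·…·T1 = [-270/169 -873/169 9; 2817/338 270/169 1; 0 0 1]

T = [-270/169 -873/169 9; 2817/338 270/169 1; 0 0 1]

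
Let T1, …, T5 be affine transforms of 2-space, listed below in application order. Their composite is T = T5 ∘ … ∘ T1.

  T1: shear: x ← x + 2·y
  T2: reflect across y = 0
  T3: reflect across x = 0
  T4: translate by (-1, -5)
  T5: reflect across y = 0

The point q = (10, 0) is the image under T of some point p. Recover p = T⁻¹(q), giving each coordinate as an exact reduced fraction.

p = (-1, -5)

T1 = [1 2 0; 0 1 0; 0 0 1]
T2·T1 = [1 2 0; 0 -1 0; 0 0 1]
T3·…·T1 = [-1 -2 0; 0 -1 0; 0 0 1]
T4·…·T1 = [-1 -2 -1; 0 -1 -5; 0 0 1]
T5·…·T1 = [-1 -2 -1; 0 1 5; 0 0 1]
det M = -1; M⁻¹ = [-1 -2 9; 0 1 -5; 0 0 1]
M⁻¹ · (10, 0)ᵀ = (-1, -5)ᵀ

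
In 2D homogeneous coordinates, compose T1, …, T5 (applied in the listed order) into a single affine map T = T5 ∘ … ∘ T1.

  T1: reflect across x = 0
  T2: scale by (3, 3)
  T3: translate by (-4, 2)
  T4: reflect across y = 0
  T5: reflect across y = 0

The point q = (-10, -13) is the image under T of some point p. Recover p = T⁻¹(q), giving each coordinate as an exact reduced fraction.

p = (2, -5)

T1 = [-1 0 0; 0 1 0; 0 0 1]
T2·T1 = [-3 0 0; 0 3 0; 0 0 1]
T3·…·T1 = [-3 0 -4; 0 3 2; 0 0 1]
T4·…·T1 = [-3 0 -4; 0 -3 -2; 0 0 1]
T5·…·T1 = [-3 0 -4; 0 3 2; 0 0 1]
det M = -9; M⁻¹ = [-1/3 0 -4/3; 0 1/3 -2/3; 0 0 1]
M⁻¹ · (-10, -13)ᵀ = (2, -5)ᵀ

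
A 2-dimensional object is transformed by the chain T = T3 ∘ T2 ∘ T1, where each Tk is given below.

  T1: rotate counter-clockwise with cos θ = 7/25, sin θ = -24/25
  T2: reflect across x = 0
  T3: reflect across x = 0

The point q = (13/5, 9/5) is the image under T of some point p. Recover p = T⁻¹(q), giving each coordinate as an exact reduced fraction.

T1 = [7/25 24/25 0; -24/25 7/25 0; 0 0 1]
T2·T1 = [-7/25 -24/25 0; -24/25 7/25 0; 0 0 1]
T3·…·T1 = [7/25 24/25 0; -24/25 7/25 0; 0 0 1]
det M = 1; M⁻¹ = [7/25 -24/25 0; 24/25 7/25 0; 0 0 1]
M⁻¹ · (13/5, 9/5)ᵀ = (-1, 3)ᵀ

p = (-1, 3)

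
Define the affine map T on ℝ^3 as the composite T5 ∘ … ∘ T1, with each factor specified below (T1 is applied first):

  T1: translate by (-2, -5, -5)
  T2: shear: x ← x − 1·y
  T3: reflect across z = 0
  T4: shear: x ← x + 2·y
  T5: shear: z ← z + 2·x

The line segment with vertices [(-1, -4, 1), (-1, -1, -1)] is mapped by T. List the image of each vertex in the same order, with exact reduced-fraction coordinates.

image vertices: (-12, -9, -20), (-9, -6, -12)

T1 translate by (-2, -5, -5): (-1, -4, 1) → (-3, -9, -4); (-1, -1, -1) → (-3, -6, -6)
T2 shear: x ← x − 1·y: (-3, -9, -4) → (6, -9, -4); (-3, -6, -6) → (3, -6, -6)
T3 reflect across z = 0: (6, -9, -4) → (6, -9, 4); (3, -6, -6) → (3, -6, 6)
T4 shear: x ← x + 2·y: (6, -9, 4) → (-12, -9, 4); (3, -6, 6) → (-9, -6, 6)
T5 shear: z ← z + 2·x: (-12, -9, 4) → (-12, -9, -20); (-9, -6, 6) → (-9, -6, -12)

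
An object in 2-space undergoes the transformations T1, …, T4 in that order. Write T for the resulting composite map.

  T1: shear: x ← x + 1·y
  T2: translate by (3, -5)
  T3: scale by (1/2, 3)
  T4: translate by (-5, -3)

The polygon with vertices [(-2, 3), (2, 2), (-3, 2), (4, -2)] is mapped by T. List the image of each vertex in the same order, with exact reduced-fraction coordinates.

image vertices: (-3, -9), (-3/2, -12), (-4, -12), (-5/2, -24)

T1 shear: x ← x + 1·y: (-2, 3) → (1, 3); (2, 2) → (4, 2); (-3, 2) → (-1, 2); (4, -2) → (2, -2)
T2 translate by (3, -5): (1, 3) → (4, -2); (4, 2) → (7, -3); (-1, 2) → (2, -3); (2, -2) → (5, -7)
T3 scale by (1/2, 3): (4, -2) → (2, -6); (7, -3) → (7/2, -9); (2, -3) → (1, -9); (5, -7) → (5/2, -21)
T4 translate by (-5, -3): (2, -6) → (-3, -9); (7/2, -9) → (-3/2, -12); (1, -9) → (-4, -12); (5/2, -21) → (-5/2, -24)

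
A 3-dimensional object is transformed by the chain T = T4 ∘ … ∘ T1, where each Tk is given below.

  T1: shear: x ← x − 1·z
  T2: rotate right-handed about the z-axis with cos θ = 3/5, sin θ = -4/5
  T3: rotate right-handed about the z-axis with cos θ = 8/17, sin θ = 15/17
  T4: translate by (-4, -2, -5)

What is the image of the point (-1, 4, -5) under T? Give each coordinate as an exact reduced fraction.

T1 shear: x ← x − 1·z: (-1, 4, -5) → (4, 4, -5)
T2 rotate right-handed about the z-axis with cos θ = 3/5, sin θ = -4/5: (4, 4, -5) → (28/5, -4/5, -5)
T3 rotate right-handed about the z-axis with cos θ = 8/17, sin θ = 15/17: (28/5, -4/5, -5) → (284/85, 388/85, -5)
T4 translate by (-4, -2, -5): (284/85, 388/85, -5) → (-56/85, 218/85, -10)

T(p) = (-56/85, 218/85, -10)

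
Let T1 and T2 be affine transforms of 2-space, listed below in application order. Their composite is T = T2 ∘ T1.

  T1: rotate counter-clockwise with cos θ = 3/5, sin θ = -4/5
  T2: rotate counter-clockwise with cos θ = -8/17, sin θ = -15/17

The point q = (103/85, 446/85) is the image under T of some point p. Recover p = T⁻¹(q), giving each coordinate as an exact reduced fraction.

p = (-2, -5)

T1 = [3/5 4/5 0; -4/5 3/5 0; 0 0 1]
T2·T1 = [-84/85 13/85 0; -13/85 -84/85 0; 0 0 1]
det M = 1; M⁻¹ = [-84/85 -13/85 0; 13/85 -84/85 0; 0 0 1]
M⁻¹ · (103/85, 446/85)ᵀ = (-2, -5)ᵀ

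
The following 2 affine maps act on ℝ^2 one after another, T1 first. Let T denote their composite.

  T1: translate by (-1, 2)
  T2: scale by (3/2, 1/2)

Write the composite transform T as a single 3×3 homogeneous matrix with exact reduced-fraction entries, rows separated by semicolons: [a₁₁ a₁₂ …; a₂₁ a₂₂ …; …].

T = [3/2 0 -3/2; 0 1/2 1; 0 0 1]

T1 = [1 0 -1; 0 1 2; 0 0 1]
T2·T1 = [3/2 0 -3/2; 0 1/2 1; 0 0 1]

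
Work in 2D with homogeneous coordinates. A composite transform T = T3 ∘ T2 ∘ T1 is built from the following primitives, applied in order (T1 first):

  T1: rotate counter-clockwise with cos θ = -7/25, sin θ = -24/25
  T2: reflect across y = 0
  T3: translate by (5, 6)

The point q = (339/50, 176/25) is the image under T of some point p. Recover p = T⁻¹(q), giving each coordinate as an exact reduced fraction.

p = (1/2, 2)

T1 = [-7/25 24/25 0; -24/25 -7/25 0; 0 0 1]
T2·T1 = [-7/25 24/25 0; 24/25 7/25 0; 0 0 1]
T3·…·T1 = [-7/25 24/25 5; 24/25 7/25 6; 0 0 1]
det M = -1; M⁻¹ = [-7/25 24/25 -109/25; 24/25 7/25 -162/25; 0 0 1]
M⁻¹ · (339/50, 176/25)ᵀ = (1/2, 2)ᵀ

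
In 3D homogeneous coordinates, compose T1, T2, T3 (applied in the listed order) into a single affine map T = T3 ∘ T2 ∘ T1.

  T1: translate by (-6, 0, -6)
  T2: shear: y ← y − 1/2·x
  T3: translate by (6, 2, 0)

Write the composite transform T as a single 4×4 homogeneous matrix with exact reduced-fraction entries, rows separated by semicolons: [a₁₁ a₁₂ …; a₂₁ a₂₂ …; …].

T = [1 0 0 0; -1/2 1 0 5; 0 0 1 -6; 0 0 0 1]

T1 = [1 0 0 -6; 0 1 0 0; 0 0 1 -6; 0 0 0 1]
T2·T1 = [1 0 0 -6; -1/2 1 0 3; 0 0 1 -6; 0 0 0 1]
T3·…·T1 = [1 0 0 0; -1/2 1 0 5; 0 0 1 -6; 0 0 0 1]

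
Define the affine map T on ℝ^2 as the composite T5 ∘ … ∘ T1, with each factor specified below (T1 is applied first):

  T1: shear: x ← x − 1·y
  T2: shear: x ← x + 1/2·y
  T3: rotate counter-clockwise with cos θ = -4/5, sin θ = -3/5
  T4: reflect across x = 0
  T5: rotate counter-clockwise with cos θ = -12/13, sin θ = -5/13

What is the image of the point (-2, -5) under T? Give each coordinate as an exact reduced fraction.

T(p) = (-223/130, -307/65)

T1 shear: x ← x − 1·y: (-2, -5) → (3, -5)
T2 shear: x ← x + 1/2·y: (3, -5) → (1/2, -5)
T3 rotate counter-clockwise with cos θ = -4/5, sin θ = -3/5: (1/2, -5) → (-17/5, 37/10)
T4 reflect across x = 0: (-17/5, 37/10) → (17/5, 37/10)
T5 rotate counter-clockwise with cos θ = -12/13, sin θ = -5/13: (17/5, 37/10) → (-223/130, -307/65)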